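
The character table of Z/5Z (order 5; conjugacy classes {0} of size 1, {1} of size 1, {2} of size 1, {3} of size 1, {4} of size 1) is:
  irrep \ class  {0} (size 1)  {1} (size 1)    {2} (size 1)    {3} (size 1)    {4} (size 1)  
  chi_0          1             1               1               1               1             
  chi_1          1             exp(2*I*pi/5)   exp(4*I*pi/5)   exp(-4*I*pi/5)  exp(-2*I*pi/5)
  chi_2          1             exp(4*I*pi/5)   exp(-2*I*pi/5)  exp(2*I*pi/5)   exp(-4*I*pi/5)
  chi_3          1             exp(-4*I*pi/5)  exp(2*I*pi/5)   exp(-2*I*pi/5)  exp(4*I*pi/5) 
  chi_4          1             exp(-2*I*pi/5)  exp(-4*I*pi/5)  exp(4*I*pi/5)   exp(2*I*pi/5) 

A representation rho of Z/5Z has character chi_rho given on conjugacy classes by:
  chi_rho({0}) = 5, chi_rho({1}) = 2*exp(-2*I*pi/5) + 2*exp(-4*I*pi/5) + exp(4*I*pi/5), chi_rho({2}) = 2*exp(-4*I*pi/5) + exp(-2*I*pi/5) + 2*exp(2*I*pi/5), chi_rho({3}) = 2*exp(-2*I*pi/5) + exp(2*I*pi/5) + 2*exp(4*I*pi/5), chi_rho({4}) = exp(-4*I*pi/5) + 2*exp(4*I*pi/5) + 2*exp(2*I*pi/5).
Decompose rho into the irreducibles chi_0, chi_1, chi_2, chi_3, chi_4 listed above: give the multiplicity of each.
Multiplicities: chi_0: 0, chi_1: 0, chi_2: 1, chi_3: 2, chi_4: 2.

Derivation: Use <chi_rho, chi> = (1/|G|) sum_C |C| * chi_rho(C) * conj(chi(C)) with |G| = 5 for each irreducible chi in the table:
  <chi_rho, chi_0> = (1/5)[1*(5)*conj(1) + 1*(2*exp(-2*I*pi/5) + 2*exp(-4*I*pi/5) + exp(4*I*pi/5))*conj(1) + 1*(2*exp(-4*I*pi/5) + exp(-2*I*pi/5) + 2*exp(2*I*pi/5))*conj(1) + 1*(2*exp(-2*I*pi/5) + exp(2*I*pi/5) + 2*exp(4*I*pi/5))*conj(1) + 1*(exp(-4*I*pi/5) + 2*exp(4*I*pi/5) + 2*exp(2*I*pi/5))*conj(1)]
      = (1/5)[(5) + (2*exp(-2*I*pi/5) + 2*exp(-4*I*pi/5) + exp(4*I*pi/5)) + (2*exp(-4*I*pi/5) + exp(-2*I*pi/5) + 2*exp(2*I*pi/5)) + (2*exp(-2*I*pi/5) + exp(2*I*pi/5) + 2*exp(4*I*pi/5)) + (exp(-4*I*pi/5) + 2*exp(4*I*pi/5) + 2*exp(2*I*pi/5))] = 0/5 = 0
  <chi_rho, chi_1> = (1/5)[1*(5)*conj(1) + 1*(2*exp(-2*I*pi/5) + 2*exp(-4*I*pi/5) + exp(4*I*pi/5))*conj(exp(2*I*pi/5)) + 1*(2*exp(-4*I*pi/5) + exp(-2*I*pi/5) + 2*exp(2*I*pi/5))*conj(exp(4*I*pi/5)) + 1*(2*exp(-2*I*pi/5) + exp(2*I*pi/5) + 2*exp(4*I*pi/5))*conj(exp(-4*I*pi/5)) + 1*(exp(-4*I*pi/5) + 2*exp(4*I*pi/5) + 2*exp(2*I*pi/5))*conj(exp(-2*I*pi/5))]
      = (1/5)[(5) + (2*exp(-4*I*pi/5) + exp(2*I*pi/5) + 2*exp(4*I*pi/5)) + (2*exp(-2*I*pi/5) + exp(4*I*pi/5) + 2*exp(2*I*pi/5)) + (2*exp(-2*I*pi/5) + exp(-4*I*pi/5) + 2*exp(2*I*pi/5)) + (2*exp(-4*I*pi/5) + exp(-2*I*pi/5) + 2*exp(4*I*pi/5))] = 0/5 = 0
  <chi_rho, chi_2> = (1/5)[1*(5)*conj(1) + 1*(2*exp(-2*I*pi/5) + 2*exp(-4*I*pi/5) + exp(4*I*pi/5))*conj(exp(4*I*pi/5)) + 1*(2*exp(-4*I*pi/5) + exp(-2*I*pi/5) + 2*exp(2*I*pi/5))*conj(exp(-2*I*pi/5)) + 1*(2*exp(-2*I*pi/5) + exp(2*I*pi/5) + 2*exp(4*I*pi/5))*conj(exp(2*I*pi/5)) + 1*(exp(-4*I*pi/5) + 2*exp(4*I*pi/5) + 2*exp(2*I*pi/5))*conj(exp(-4*I*pi/5))]
      = (1/5)[(5) + (1 + 2*exp(4*I*pi/5) + 2*exp(2*I*pi/5)) + (1 + 2*exp(-2*I*pi/5) + 2*exp(4*I*pi/5)) + (1 + 2*exp(-4*I*pi/5) + 2*exp(2*I*pi/5)) + (1 + 2*exp(-2*I*pi/5) + 2*exp(-4*I*pi/5))] = 5/5 = 1
  <chi_rho, chi_3> = (1/5)[1*(5)*conj(1) + 1*(2*exp(-2*I*pi/5) + 2*exp(-4*I*pi/5) + exp(4*I*pi/5))*conj(exp(-4*I*pi/5)) + 1*(2*exp(-4*I*pi/5) + exp(-2*I*pi/5) + 2*exp(2*I*pi/5))*conj(exp(2*I*pi/5)) + 1*(2*exp(-2*I*pi/5) + exp(2*I*pi/5) + 2*exp(4*I*pi/5))*conj(exp(-2*I*pi/5)) + 1*(exp(-4*I*pi/5) + 2*exp(4*I*pi/5) + 2*exp(2*I*pi/5))*conj(exp(4*I*pi/5))]
      = (1/5)[(5) + (2 + exp(-2*I*pi/5) + 2*exp(2*I*pi/5)) + (2 + exp(-4*I*pi/5) + 2*exp(4*I*pi/5)) + (2 + 2*exp(-4*I*pi/5) + exp(4*I*pi/5)) + (2 + 2*exp(-2*I*pi/5) + exp(2*I*pi/5))] = 10/5 = 2
  <chi_rho, chi_4> = (1/5)[1*(5)*conj(1) + 1*(2*exp(-2*I*pi/5) + 2*exp(-4*I*pi/5) + exp(4*I*pi/5))*conj(exp(-2*I*pi/5)) + 1*(2*exp(-4*I*pi/5) + exp(-2*I*pi/5) + 2*exp(2*I*pi/5))*conj(exp(-4*I*pi/5)) + 1*(2*exp(-2*I*pi/5) + exp(2*I*pi/5) + 2*exp(4*I*pi/5))*conj(exp(4*I*pi/5)) + 1*(exp(-4*I*pi/5) + 2*exp(4*I*pi/5) + 2*exp(2*I*pi/5))*conj(exp(2*I*pi/5))]
      = (1/5)[(5) + (2 + 2*exp(-2*I*pi/5) + exp(-4*I*pi/5)) + (2 + 2*exp(-4*I*pi/5) + exp(2*I*pi/5)) + (2 + exp(-2*I*pi/5) + 2*exp(4*I*pi/5)) + (2 + exp(4*I*pi/5) + 2*exp(2*I*pi/5))] = 10/5 = 2
(Exp terms are combined using exp(i*s)*conj(exp(i*t)) = exp(i*(s-t)), and sums of them are collapsed using the identity that for every m > 1 the m distinct m-th roots of unity sum to 0, e.g. 1 + exp(2*I*pi/3) + exp(-2*I*pi/3) = 0.)
Dimension check: dim(rho) = sum (mult * dim) = 0*1 + 0*1 + 1*1 + 2*1 + 2*1 = 5 = chi_rho(e) = 5.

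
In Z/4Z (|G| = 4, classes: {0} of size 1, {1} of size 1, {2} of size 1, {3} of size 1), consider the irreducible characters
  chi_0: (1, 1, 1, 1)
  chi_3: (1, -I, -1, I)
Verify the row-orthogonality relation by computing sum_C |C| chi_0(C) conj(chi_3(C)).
Sum = 0; so <chi_0, chi_3> = 0 (distinct irreducibles are orthogonal).

Reasoning: Compute term by term over conjugacy classes (|C| * chi_0(C) * conj(chi_3(C))):
  1*(1)*conj(1) + 1*(1)*conj(-I) + 1*(1)*conj(-1) + 1*(1)*conj(I)
  = (1) + (I) + (-1) + (-I)
  = 0.
(Exp terms are combined using exp(i*s)*conj(exp(i*t)) = exp(i*(s-t)), and sums of them are collapsed using the identity that for every m > 1 the m distinct m-th roots of unity sum to 0, e.g. 1 + exp(2*I*pi/3) + exp(-2*I*pi/3) = 0.)
Dividing by |G| = 4 gives 0/4 = 0, matching the row-orthogonality relation <chi_0, chi_3> = [chi_0 = chi_3].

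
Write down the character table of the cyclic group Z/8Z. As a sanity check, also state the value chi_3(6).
Character table of Z/8Z (irreps indexed chi_0,...,chi_7 with chi_k(m) = zeta_8^(k*m), zeta_8 = exp(2*pi*i/8)):
  irrep \ class  {0} (size 1)  {1} (size 1)    {2} (size 1)  {3} (size 1)    {4} (size 1)  {5} (size 1)    {6} (size 1)  {7} (size 1)  
  chi_0          1             1               1             1               1             1               1             1             
  chi_1          1             exp(I*pi/4)     I             exp(3*I*pi/4)   -1            exp(-3*I*pi/4)  -I            exp(-I*pi/4)  
  chi_2          1             I               -1            -I              1             I               -1            -I            
  chi_3          1             exp(3*I*pi/4)   -I            exp(I*pi/4)     -1            exp(-I*pi/4)    I             exp(-3*I*pi/4)
  chi_4          1             -1              1             -1              1             -1              1             -1            
  chi_5          1             exp(-3*I*pi/4)  I             exp(-I*pi/4)    -1            exp(I*pi/4)     -I            exp(3*I*pi/4) 
  chi_6          1             -I              -1            I               1             -I              -1            I             
  chi_7          1             exp(-I*pi/4)    -I            exp(-3*I*pi/4)  -1            exp(3*I*pi/4)   I             exp(I*pi/4)   

Spot check: chi_3(6) = zeta_8^(3*6) = zeta_8^18 = I.

Proof sketch: Z/8Z is abelian, so all 8 irreducible complex representations are 1-dimensional. They are given by chi_k(m) = zeta_8^(k*m) for k = 0,...,7. Row orthogonality: sum_m chi_k(m) conj(chi_l(m)) = 8 * [k = l].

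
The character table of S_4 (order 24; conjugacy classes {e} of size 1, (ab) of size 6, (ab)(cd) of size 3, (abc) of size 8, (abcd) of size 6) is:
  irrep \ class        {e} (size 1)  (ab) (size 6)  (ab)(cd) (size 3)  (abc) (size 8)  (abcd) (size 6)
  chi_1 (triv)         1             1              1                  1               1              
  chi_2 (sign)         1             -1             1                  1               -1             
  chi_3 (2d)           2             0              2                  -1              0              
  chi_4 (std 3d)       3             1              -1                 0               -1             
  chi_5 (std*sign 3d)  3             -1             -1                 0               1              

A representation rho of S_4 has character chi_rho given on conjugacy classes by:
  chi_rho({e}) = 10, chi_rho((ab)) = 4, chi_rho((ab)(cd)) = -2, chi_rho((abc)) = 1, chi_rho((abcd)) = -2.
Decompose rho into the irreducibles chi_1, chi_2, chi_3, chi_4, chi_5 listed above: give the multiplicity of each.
Multiplicities: chi_1: 1, chi_2: 0, chi_3: 0, chi_4: 3, chi_5: 0.

Working: Use <chi_rho, chi> = (1/|G|) sum_C |C| * chi_rho(C) * conj(chi(C)) with |G| = 24 for each irreducible chi in the table:
  <chi_rho, chi_1> = (1/24)[1*(10)*conj(1) + 6*(4)*conj(1) + 3*(-2)*conj(1) + 8*(1)*conj(1) + 6*(-2)*conj(1)]
      = (1/24)[(10) + (24) + (-6) + (8) + (-12)] = 24/24 = 1
  <chi_rho, chi_2> = (1/24)[1*(10)*conj(1) + 6*(4)*conj(-1) + 3*(-2)*conj(1) + 8*(1)*conj(1) + 6*(-2)*conj(-1)]
      = (1/24)[(10) + (-24) + (-6) + (8) + (12)] = 0/24 = 0
  <chi_rho, chi_3> = (1/24)[1*(10)*conj(2) + 6*(4)*conj(0) + 3*(-2)*conj(2) + 8*(1)*conj(-1) + 6*(-2)*conj(0)]
      = (1/24)[(20) + (0) + (-12) + (-8) + (0)] = 0/24 = 0
  <chi_rho, chi_4> = (1/24)[1*(10)*conj(3) + 6*(4)*conj(1) + 3*(-2)*conj(-1) + 8*(1)*conj(0) + 6*(-2)*conj(-1)]
      = (1/24)[(30) + (24) + (6) + (0) + (12)] = 72/24 = 3
  <chi_rho, chi_5> = (1/24)[1*(10)*conj(3) + 6*(4)*conj(-1) + 3*(-2)*conj(-1) + 8*(1)*conj(0) + 6*(-2)*conj(1)]
      = (1/24)[(30) + (-24) + (6) + (0) + (-12)] = 0/24 = 0
Dimension check: dim(rho) = sum (mult * dim) = 1*1 + 0*1 + 0*2 + 3*3 + 0*3 = 10 = chi_rho(e) = 10.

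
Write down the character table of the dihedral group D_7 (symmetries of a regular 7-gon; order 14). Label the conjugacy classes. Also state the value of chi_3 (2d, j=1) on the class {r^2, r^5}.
Conjugacy classes: {e} of size 1, {r^1, r^6} of size 2, {r^2, r^5} of size 2, {r^3, r^4} of size 2, {s, sr, ..., sr^6} of size 7.
Character table:
  irrep \ class              {e} (size 1)  {r^1, r^6} (size 2)  {r^2, r^5} (size 2)  {r^3, r^4} (size 2)  {s, sr, ..., sr^6} (size 7)
  chi_1 (triv)               1             1                    1                    1                    1                          
  chi_2 (sign: r->1, s->-1)  1             1                    1                    1                    -1                         
  chi_3 (2d, j=1)            2             2*cos(2*pi/7)        -2*cos(3*pi/7)       -2*cos(pi/7)         0                          
  chi_4 (2d, j=2)            2             -2*cos(3*pi/7)       -2*cos(pi/7)         2*cos(2*pi/7)        0                          
  chi_5 (2d, j=3)            2             -2*cos(pi/7)         2*cos(2*pi/7)        -2*cos(3*pi/7)       0                          

Spot check: chi_3 (2d, j=1) on {r^2, r^5} = -2*cos(3*pi/7).

Reasoning: D_7 has order 2*7 = 14 with 5 conjugacy classes, hence 5 irreducibles. Sum of squared dims 1 + 1 + 4 + 4 + 4 = 14 = |G|. Linear characters come from the abelianisation; the 2-dimensional irreps have character r^k -> 2*cos(2*pi*j*k/7), reflections -> 0.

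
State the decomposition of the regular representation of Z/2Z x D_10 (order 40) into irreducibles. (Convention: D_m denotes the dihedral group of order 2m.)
Each irreducible V_i of dimension d_i appears with multiplicity d_i, i.e. rho_reg = (direct sum over all irreducibles V_i) d_i V_i. The irreducible dimensions for Z/2Z x D_10 are 1, 1, 1, 1, 1, 1, 1, 1, 2, 2, 2, 2, 2, 2, 2, 2: 8 irreducibles of dimension 1, each with multiplicity 1; 8 irreducibles of dimension 2, each with multiplicity 2. Total dimension 8*1*1 + 8*2*2 = 40 = |G|.

Justification: General theorem: in the regular representation of a finite group G, each irreducible appears with multiplicity equal to its dimension. Check: dim(rho_reg) = sum d_i^2 = 1 + 1 + 1 + 1 + 1 + 1 + 1 + 1 + 4 + 4 + 4 + 4 + 4 + 4 + 4 + 4 = 40 = |G|.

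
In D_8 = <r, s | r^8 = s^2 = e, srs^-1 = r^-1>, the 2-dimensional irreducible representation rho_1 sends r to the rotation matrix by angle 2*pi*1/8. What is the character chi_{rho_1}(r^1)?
chi_{rho_1}(r^1) = 2*cos(2*pi*1*1/8) = sqrt(2)

Reasoning: rho_1(r^1) is rotation by angle 2*pi*1*1/8, whose trace is 2*cos(2*pi*1*1/8) = sqrt(2).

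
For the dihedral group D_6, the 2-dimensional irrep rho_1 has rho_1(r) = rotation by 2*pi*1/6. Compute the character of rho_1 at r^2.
chi_{rho_1}(r^2) = 2*cos(2*pi*1*2/6) = -1

Argument: rho_1(r^2) is rotation by angle 2*pi*1*2/6, whose trace is 2*cos(2*pi*1*2/6) = -1.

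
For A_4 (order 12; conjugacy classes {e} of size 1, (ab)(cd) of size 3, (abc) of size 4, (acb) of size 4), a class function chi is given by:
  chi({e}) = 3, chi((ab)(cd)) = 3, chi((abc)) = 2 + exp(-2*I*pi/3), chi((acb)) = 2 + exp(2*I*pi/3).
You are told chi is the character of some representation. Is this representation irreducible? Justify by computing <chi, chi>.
Not irreducible (reducible): <chi, chi> = 5 > 1.

Justification: <chi, chi> = (1/|G|) sum_C |C| * |chi(C)|^2 = (1/12)[1*|3|^2 + 3*|3|^2 + 4*|2 + exp(-2*I*pi/3)|^2 + 4*|2 + exp(2*I*pi/3)|^2]
  = (1/12)[(9) + (27) + (12) + (12)] = 60/12 = 5.
(Exp terms are combined using exp(i*s)*conj(exp(i*t)) = exp(i*(s-t)), and sums of them are collapsed using the identity that for every m > 1 the m distinct m-th roots of unity sum to 0, e.g. 1 + exp(2*I*pi/3) + exp(-2*I*pi/3) = 0.)
A character is irreducible iff <chi, chi> = 1, so this representation is reducible.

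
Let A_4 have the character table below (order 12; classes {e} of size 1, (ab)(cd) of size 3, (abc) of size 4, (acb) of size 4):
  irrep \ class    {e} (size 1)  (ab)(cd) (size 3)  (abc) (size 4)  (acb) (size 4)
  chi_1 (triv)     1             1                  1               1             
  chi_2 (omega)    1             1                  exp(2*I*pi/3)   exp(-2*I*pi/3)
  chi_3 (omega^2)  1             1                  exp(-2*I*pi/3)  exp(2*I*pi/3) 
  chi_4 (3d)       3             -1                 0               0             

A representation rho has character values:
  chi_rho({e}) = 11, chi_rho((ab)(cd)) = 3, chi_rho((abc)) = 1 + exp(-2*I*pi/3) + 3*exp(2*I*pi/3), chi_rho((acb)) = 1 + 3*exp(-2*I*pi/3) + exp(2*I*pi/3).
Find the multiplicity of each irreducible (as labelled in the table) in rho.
Multiplicities: chi_1: 1, chi_2: 3, chi_3: 1, chi_4: 2.

Why: Use <chi_rho, chi> = (1/|G|) sum_C |C| * chi_rho(C) * conj(chi(C)) with |G| = 12 for each irreducible chi in the table:
  <chi_rho, chi_1> = (1/12)[1*(11)*conj(1) + 3*(3)*conj(1) + 4*(1 + exp(-2*I*pi/3) + 3*exp(2*I*pi/3))*conj(1) + 4*(1 + 3*exp(-2*I*pi/3) + exp(2*I*pi/3))*conj(1)]
      = (1/12)[(11) + (9) + (4 + 4*exp(-2*I*pi/3) + 12*exp(2*I*pi/3)) + (4 + 12*exp(-2*I*pi/3) + 4*exp(2*I*pi/3))] = 12/12 = 1
  <chi_rho, chi_2> = (1/12)[1*(11)*conj(1) + 3*(3)*conj(1) + 4*(1 + exp(-2*I*pi/3) + 3*exp(2*I*pi/3))*conj(exp(2*I*pi/3)) + 4*(1 + 3*exp(-2*I*pi/3) + exp(2*I*pi/3))*conj(exp(-2*I*pi/3))]
      = (1/12)[(11) + (9) + (8) + (8)] = 36/12 = 3
  <chi_rho, chi_3> = (1/12)[1*(11)*conj(1) + 3*(3)*conj(1) + 4*(1 + exp(-2*I*pi/3) + 3*exp(2*I*pi/3))*conj(exp(-2*I*pi/3)) + 4*(1 + 3*exp(-2*I*pi/3) + exp(2*I*pi/3))*conj(exp(2*I*pi/3))]
      = (1/12)[(11) + (9) + (4 + 12*exp(-2*I*pi/3) + 4*exp(2*I*pi/3)) + (4 + 4*exp(-2*I*pi/3) + 12*exp(2*I*pi/3))] = 12/12 = 1
  <chi_rho, chi_4> = (1/12)[1*(11)*conj(3) + 3*(3)*conj(-1) + 4*(1 + exp(-2*I*pi/3) + 3*exp(2*I*pi/3))*conj(0) + 4*(1 + 3*exp(-2*I*pi/3) + exp(2*I*pi/3))*conj(0)]
      = (1/12)[(33) + (-9) + (0) + (0)] = 24/12 = 2
(Exp terms are combined using exp(i*s)*conj(exp(i*t)) = exp(i*(s-t)), and sums of them are collapsed using the identity that for every m > 1 the m distinct m-th roots of unity sum to 0, e.g. 1 + exp(2*I*pi/3) + exp(-2*I*pi/3) = 0.)
Dimension check: dim(rho) = sum (mult * dim) = 1*1 + 3*1 + 1*1 + 2*3 = 11 = chi_rho(e) = 11.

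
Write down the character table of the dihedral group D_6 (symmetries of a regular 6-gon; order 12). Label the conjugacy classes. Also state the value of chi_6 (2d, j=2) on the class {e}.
Conjugacy classes: {e} of size 1, {r^3} of size 1, {r^1, r^5} of size 2, {r^2, r^4} of size 2, {s, sr^2, ...} of size 3, {sr, sr^3, ...} of size 3.
Character table:
  irrep \ class              {e} (size 1)  {r^3} (size 1)  {r^1, r^5} (size 2)  {r^2, r^4} (size 2)  {s, sr^2, ...} (size 3)  {sr, sr^3, ...} (size 3)
  chi_1 (triv)               1             1               1                    1                    1                        1                       
  chi_2 (sign: r->1, s->-1)  1             1               1                    1                    -1                       -1                      
  chi_3 (r->-1, s->1)        1             -1              -1                   1                    1                        -1                      
  chi_4 (r->-1, s->-1)       1             -1              -1                   1                    -1                       1                       
  chi_5 (2d, j=1)            2             -2              1                    -1                   0                        0                       
  chi_6 (2d, j=2)            2             2               -1                   -1                   0                        0                       

Spot check: chi_6 (2d, j=2) on {e} = 2.

Derivation: D_6 has order 2*6 = 12 with 6 conjugacy classes, hence 6 irreducibles. Sum of squared dims 1 + 1 + 1 + 1 + 4 + 4 = 12 = |G|. Linear characters come from the abelianisation; the 2-dimensional irreps have character r^k -> 2*cos(2*pi*j*k/6), reflections -> 0.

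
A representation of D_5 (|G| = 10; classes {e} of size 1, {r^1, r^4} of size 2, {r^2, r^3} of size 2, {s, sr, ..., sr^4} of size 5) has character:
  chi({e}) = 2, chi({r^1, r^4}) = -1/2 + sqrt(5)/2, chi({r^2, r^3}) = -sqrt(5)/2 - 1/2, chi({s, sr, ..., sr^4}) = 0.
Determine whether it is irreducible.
Irreducible: <chi, chi> = 1.

Reasoning: <chi, chi> = (1/|G|) sum_C |C| * |chi(C)|^2 = (1/10)[1*|2|^2 + 2*|-1/2 + sqrt(5)/2|^2 + 2*|-sqrt(5)/2 - 1/2|^2 + 5*|0|^2]
  = (1/10)[(4) + (3 - sqrt(5)) + (sqrt(5) + 3) + (0)] = 10/10 = 1.
A character is irreducible iff <chi, chi> = 1, so this representation is irreducible.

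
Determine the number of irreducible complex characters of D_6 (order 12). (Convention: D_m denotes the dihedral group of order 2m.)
6

Explanation: The number of irreducible complex representations of a finite group equals its number of conjugacy classes. D_6 has 6 conjugacy classes (n/2 + 3 for n even), so D_6 (order 12) has exactly 6 irreducible complex representations.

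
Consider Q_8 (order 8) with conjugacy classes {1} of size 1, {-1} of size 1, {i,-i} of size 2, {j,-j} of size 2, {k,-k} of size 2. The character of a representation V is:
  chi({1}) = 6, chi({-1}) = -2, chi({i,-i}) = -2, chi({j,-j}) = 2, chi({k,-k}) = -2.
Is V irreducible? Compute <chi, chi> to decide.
Not irreducible (reducible): <chi, chi> = 8 > 1.

Justification: <chi, chi> = (1/|G|) sum_C |C| * |chi(C)|^2 = (1/8)[1*|6|^2 + 1*|-2|^2 + 2*|-2|^2 + 2*|2|^2 + 2*|-2|^2]
  = (1/8)[(36) + (4) + (8) + (8) + (8)] = 64/8 = 8.
A character is irreducible iff <chi, chi> = 1, so this representation is reducible.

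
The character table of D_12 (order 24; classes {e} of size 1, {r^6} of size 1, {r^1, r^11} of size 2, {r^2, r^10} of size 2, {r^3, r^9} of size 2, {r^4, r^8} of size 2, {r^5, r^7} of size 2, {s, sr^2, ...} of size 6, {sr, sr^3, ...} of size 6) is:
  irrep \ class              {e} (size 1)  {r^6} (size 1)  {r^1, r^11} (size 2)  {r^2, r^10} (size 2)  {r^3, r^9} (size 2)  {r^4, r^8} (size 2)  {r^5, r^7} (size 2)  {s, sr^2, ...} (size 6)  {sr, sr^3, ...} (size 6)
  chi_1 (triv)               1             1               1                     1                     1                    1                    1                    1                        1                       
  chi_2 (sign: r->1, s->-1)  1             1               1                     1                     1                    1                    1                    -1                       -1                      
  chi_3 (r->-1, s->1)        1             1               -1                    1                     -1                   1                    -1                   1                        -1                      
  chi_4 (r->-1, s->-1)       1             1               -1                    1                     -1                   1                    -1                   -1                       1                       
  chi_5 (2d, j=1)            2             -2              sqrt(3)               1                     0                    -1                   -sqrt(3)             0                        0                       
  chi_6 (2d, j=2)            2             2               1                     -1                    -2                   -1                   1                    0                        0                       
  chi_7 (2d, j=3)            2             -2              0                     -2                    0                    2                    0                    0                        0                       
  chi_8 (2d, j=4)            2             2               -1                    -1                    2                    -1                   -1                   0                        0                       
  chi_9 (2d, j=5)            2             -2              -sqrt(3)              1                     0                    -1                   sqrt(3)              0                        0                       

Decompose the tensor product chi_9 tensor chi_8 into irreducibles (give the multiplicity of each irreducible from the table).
chi_9 tensor chi_8 = chi_5 + chi_7 (all other irreducibles have multiplicity 0).

Justification: The character of a tensor product is the pointwise product (chi_9 * chi_8)(C) = chi_9(C) * chi_8(C):
  {e}: (2)*(2), {r^6}: (-2)*(2), {r^1, r^11}: (-sqrt(3))*(-1), {r^2, r^10}: (1)*(-1), {r^3, r^9}: (0)*(2), {r^4, r^8}: (-1)*(-1), {r^5, r^7}: (sqrt(3))*(-1), {s, sr^2, ...}: (0)*(0), {sr, sr^3, ...}: (0)*(0)
so (chi_9 * chi_8) takes values
  {e} -> 4, {r^6} -> -4, {r^1, r^11} -> sqrt(3), {r^2, r^10} -> -1, {r^3, r^9} -> 0, {r^4, r^8} -> 1, {r^5, r^7} -> -sqrt(3), {s, sr^2, ...} -> 0, {sr, sr^3, ...} -> 0.
Now take the inner product of this character with each irreducible chi from the table, <chi_9*chi_8, chi> = (1/24) sum_C |C| (chi_9*chi_8)(C) conj(chi(C)):
  <chi_9*chi_8, chi_1> = (1/24)[1*(4)*conj(1) + 1*(-4)*conj(1) + 2*(sqrt(3))*conj(1) + 2*(-1)*conj(1) + 2*(0)*conj(1) + 2*(1)*conj(1) + 2*(-sqrt(3))*conj(1) + 6*(0)*conj(1) + 6*(0)*conj(1)]
      = (1/24)[(4) + (-4) + (2*sqrt(3)) + (-2) + (0) + (2) + (-2*sqrt(3)) + (0) + (0)] = 0/24 = 0
  <chi_9*chi_8, chi_2> = (1/24)[1*(4)*conj(1) + 1*(-4)*conj(1) + 2*(sqrt(3))*conj(1) + 2*(-1)*conj(1) + 2*(0)*conj(1) + 2*(1)*conj(1) + 2*(-sqrt(3))*conj(1) + 6*(0)*conj(-1) + 6*(0)*conj(-1)]
      = (1/24)[(4) + (-4) + (2*sqrt(3)) + (-2) + (0) + (2) + (-2*sqrt(3)) + (0) + (0)] = 0/24 = 0
  <chi_9*chi_8, chi_3> = (1/24)[1*(4)*conj(1) + 1*(-4)*conj(1) + 2*(sqrt(3))*conj(-1) + 2*(-1)*conj(1) + 2*(0)*conj(-1) + 2*(1)*conj(1) + 2*(-sqrt(3))*conj(-1) + 6*(0)*conj(1) + 6*(0)*conj(-1)]
      = (1/24)[(4) + (-4) + (-2*sqrt(3)) + (-2) + (0) + (2) + (2*sqrt(3)) + (0) + (0)] = 0/24 = 0
  <chi_9*chi_8, chi_4> = (1/24)[1*(4)*conj(1) + 1*(-4)*conj(1) + 2*(sqrt(3))*conj(-1) + 2*(-1)*conj(1) + 2*(0)*conj(-1) + 2*(1)*conj(1) + 2*(-sqrt(3))*conj(-1) + 6*(0)*conj(-1) + 6*(0)*conj(1)]
      = (1/24)[(4) + (-4) + (-2*sqrt(3)) + (-2) + (0) + (2) + (2*sqrt(3)) + (0) + (0)] = 0/24 = 0
  <chi_9*chi_8, chi_5> = (1/24)[1*(4)*conj(2) + 1*(-4)*conj(-2) + 2*(sqrt(3))*conj(sqrt(3)) + 2*(-1)*conj(1) + 2*(0)*conj(0) + 2*(1)*conj(-1) + 2*(-sqrt(3))*conj(-sqrt(3)) + 6*(0)*conj(0) + 6*(0)*conj(0)]
      = (1/24)[(8) + (8) + (6) + (-2) + (0) + (-2) + (6) + (0) + (0)] = 24/24 = 1
  <chi_9*chi_8, chi_6> = (1/24)[1*(4)*conj(2) + 1*(-4)*conj(2) + 2*(sqrt(3))*conj(1) + 2*(-1)*conj(-1) + 2*(0)*conj(-2) + 2*(1)*conj(-1) + 2*(-sqrt(3))*conj(1) + 6*(0)*conj(0) + 6*(0)*conj(0)]
      = (1/24)[(8) + (-8) + (2*sqrt(3)) + (2) + (0) + (-2) + (-2*sqrt(3)) + (0) + (0)] = 0/24 = 0
  <chi_9*chi_8, chi_7> = (1/24)[1*(4)*conj(2) + 1*(-4)*conj(-2) + 2*(sqrt(3))*conj(0) + 2*(-1)*conj(-2) + 2*(0)*conj(0) + 2*(1)*conj(2) + 2*(-sqrt(3))*conj(0) + 6*(0)*conj(0) + 6*(0)*conj(0)]
      = (1/24)[(8) + (8) + (0) + (4) + (0) + (4) + (0) + (0) + (0)] = 24/24 = 1
  <chi_9*chi_8, chi_8> = (1/24)[1*(4)*conj(2) + 1*(-4)*conj(2) + 2*(sqrt(3))*conj(-1) + 2*(-1)*conj(-1) + 2*(0)*conj(2) + 2*(1)*conj(-1) + 2*(-sqrt(3))*conj(-1) + 6*(0)*conj(0) + 6*(0)*conj(0)]
      = (1/24)[(8) + (-8) + (-2*sqrt(3)) + (2) + (0) + (-2) + (2*sqrt(3)) + (0) + (0)] = 0/24 = 0
  <chi_9*chi_8, chi_9> = (1/24)[1*(4)*conj(2) + 1*(-4)*conj(-2) + 2*(sqrt(3))*conj(-sqrt(3)) + 2*(-1)*conj(1) + 2*(0)*conj(0) + 2*(1)*conj(-1) + 2*(-sqrt(3))*conj(sqrt(3)) + 6*(0)*conj(0) + 6*(0)*conj(0)]
      = (1/24)[(8) + (8) + (-6) + (-2) + (0) + (-2) + (-6) + (0) + (0)] = 0/24 = 0
Hence the multiplicities are chi_5: 1, chi_7: 1. Dimension check: dim(chi_9)*dim(chi_8) = 2*2 = 4 and sum (mult * dim) = 1*2 + 1*2 = 4.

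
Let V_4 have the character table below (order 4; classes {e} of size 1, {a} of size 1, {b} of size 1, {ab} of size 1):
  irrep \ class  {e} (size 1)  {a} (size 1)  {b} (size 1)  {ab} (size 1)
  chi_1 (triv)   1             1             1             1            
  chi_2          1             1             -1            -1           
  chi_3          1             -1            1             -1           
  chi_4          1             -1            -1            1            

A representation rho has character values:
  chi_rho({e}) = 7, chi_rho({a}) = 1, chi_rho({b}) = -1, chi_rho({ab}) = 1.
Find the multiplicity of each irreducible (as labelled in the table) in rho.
Multiplicities: chi_1: 2, chi_2: 2, chi_3: 1, chi_4: 2.

Why: Use <chi_rho, chi> = (1/|G|) sum_C |C| * chi_rho(C) * conj(chi(C)) with |G| = 4 for each irreducible chi in the table:
  <chi_rho, chi_1> = (1/4)[1*(7)*conj(1) + 1*(1)*conj(1) + 1*(-1)*conj(1) + 1*(1)*conj(1)]
      = (1/4)[(7) + (1) + (-1) + (1)] = 8/4 = 2
  <chi_rho, chi_2> = (1/4)[1*(7)*conj(1) + 1*(1)*conj(1) + 1*(-1)*conj(-1) + 1*(1)*conj(-1)]
      = (1/4)[(7) + (1) + (1) + (-1)] = 8/4 = 2
  <chi_rho, chi_3> = (1/4)[1*(7)*conj(1) + 1*(1)*conj(-1) + 1*(-1)*conj(1) + 1*(1)*conj(-1)]
      = (1/4)[(7) + (-1) + (-1) + (-1)] = 4/4 = 1
  <chi_rho, chi_4> = (1/4)[1*(7)*conj(1) + 1*(1)*conj(-1) + 1*(-1)*conj(-1) + 1*(1)*conj(1)]
      = (1/4)[(7) + (-1) + (1) + (1)] = 8/4 = 2
Dimension check: dim(rho) = sum (mult * dim) = 2*1 + 2*1 + 1*1 + 2*1 = 7 = chi_rho(e) = 7.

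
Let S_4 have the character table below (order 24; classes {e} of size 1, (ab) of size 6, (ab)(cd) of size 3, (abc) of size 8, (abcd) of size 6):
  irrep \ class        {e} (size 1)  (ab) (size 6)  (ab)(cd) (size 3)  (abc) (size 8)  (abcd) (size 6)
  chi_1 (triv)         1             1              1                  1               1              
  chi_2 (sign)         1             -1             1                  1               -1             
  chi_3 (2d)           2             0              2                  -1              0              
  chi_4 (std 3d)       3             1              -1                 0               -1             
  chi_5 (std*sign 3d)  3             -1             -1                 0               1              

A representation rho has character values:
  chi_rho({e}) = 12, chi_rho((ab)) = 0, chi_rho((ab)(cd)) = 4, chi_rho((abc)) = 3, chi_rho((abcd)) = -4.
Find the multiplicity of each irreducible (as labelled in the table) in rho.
Multiplicities: chi_1: 1, chi_2: 3, chi_3: 1, chi_4: 2, chi_5: 0.

Details: Use <chi_rho, chi> = (1/|G|) sum_C |C| * chi_rho(C) * conj(chi(C)) with |G| = 24 for each irreducible chi in the table:
  <chi_rho, chi_1> = (1/24)[1*(12)*conj(1) + 6*(0)*conj(1) + 3*(4)*conj(1) + 8*(3)*conj(1) + 6*(-4)*conj(1)]
      = (1/24)[(12) + (0) + (12) + (24) + (-24)] = 24/24 = 1
  <chi_rho, chi_2> = (1/24)[1*(12)*conj(1) + 6*(0)*conj(-1) + 3*(4)*conj(1) + 8*(3)*conj(1) + 6*(-4)*conj(-1)]
      = (1/24)[(12) + (0) + (12) + (24) + (24)] = 72/24 = 3
  <chi_rho, chi_3> = (1/24)[1*(12)*conj(2) + 6*(0)*conj(0) + 3*(4)*conj(2) + 8*(3)*conj(-1) + 6*(-4)*conj(0)]
      = (1/24)[(24) + (0) + (24) + (-24) + (0)] = 24/24 = 1
  <chi_rho, chi_4> = (1/24)[1*(12)*conj(3) + 6*(0)*conj(1) + 3*(4)*conj(-1) + 8*(3)*conj(0) + 6*(-4)*conj(-1)]
      = (1/24)[(36) + (0) + (-12) + (0) + (24)] = 48/24 = 2
  <chi_rho, chi_5> = (1/24)[1*(12)*conj(3) + 6*(0)*conj(-1) + 3*(4)*conj(-1) + 8*(3)*conj(0) + 6*(-4)*conj(1)]
      = (1/24)[(36) + (0) + (-12) + (0) + (-24)] = 0/24 = 0
Dimension check: dim(rho) = sum (mult * dim) = 1*1 + 3*1 + 1*2 + 2*3 + 0*3 = 12 = chi_rho(e) = 12.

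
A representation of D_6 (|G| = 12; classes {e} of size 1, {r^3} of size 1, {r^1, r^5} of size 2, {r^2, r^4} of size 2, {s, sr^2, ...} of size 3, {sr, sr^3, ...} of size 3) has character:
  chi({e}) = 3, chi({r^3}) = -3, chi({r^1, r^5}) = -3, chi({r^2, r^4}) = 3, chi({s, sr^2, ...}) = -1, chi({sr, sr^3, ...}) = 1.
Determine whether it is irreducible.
Not irreducible (reducible): <chi, chi> = 5 > 1.

<chi, chi> = (1/|G|) sum_C |C| * |chi(C)|^2 = (1/12)[1*|3|^2 + 1*|-3|^2 + 2*|-3|^2 + 2*|3|^2 + 3*|-1|^2 + 3*|1|^2]
  = (1/12)[(9) + (9) + (18) + (18) + (3) + (3)] = 60/12 = 5.
A character is irreducible iff <chi, chi> = 1, so this representation is reducible.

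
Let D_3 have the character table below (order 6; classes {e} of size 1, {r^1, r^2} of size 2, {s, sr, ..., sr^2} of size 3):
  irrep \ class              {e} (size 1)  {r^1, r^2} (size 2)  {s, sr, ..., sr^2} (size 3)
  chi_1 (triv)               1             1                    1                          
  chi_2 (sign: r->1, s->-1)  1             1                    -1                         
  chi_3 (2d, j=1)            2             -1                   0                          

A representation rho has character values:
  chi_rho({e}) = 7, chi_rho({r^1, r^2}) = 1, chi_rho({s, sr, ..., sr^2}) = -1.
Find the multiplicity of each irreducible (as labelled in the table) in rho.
Multiplicities: chi_1: 1, chi_2: 2, chi_3: 2.

Derivation: Use <chi_rho, chi> = (1/|G|) sum_C |C| * chi_rho(C) * conj(chi(C)) with |G| = 6 for each irreducible chi in the table:
  <chi_rho, chi_1> = (1/6)[1*(7)*conj(1) + 2*(1)*conj(1) + 3*(-1)*conj(1)]
      = (1/6)[(7) + (2) + (-3)] = 6/6 = 1
  <chi_rho, chi_2> = (1/6)[1*(7)*conj(1) + 2*(1)*conj(1) + 3*(-1)*conj(-1)]
      = (1/6)[(7) + (2) + (3)] = 12/6 = 2
  <chi_rho, chi_3> = (1/6)[1*(7)*conj(2) + 2*(1)*conj(-1) + 3*(-1)*conj(0)]
      = (1/6)[(14) + (-2) + (0)] = 12/6 = 2
Dimension check: dim(rho) = sum (mult * dim) = 1*1 + 2*1 + 2*2 = 7 = chi_rho(e) = 7.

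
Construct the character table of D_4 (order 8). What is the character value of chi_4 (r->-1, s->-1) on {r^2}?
Conjugacy classes: {e} of size 1, {r^2} of size 1, {r^1, r^3} of size 2, {s, sr^2, ...} of size 2, {sr, sr^3, ...} of size 2.
Character table:
  irrep \ class              {e} (size 1)  {r^2} (size 1)  {r^1, r^3} (size 2)  {s, sr^2, ...} (size 2)  {sr, sr^3, ...} (size 2)
  chi_1 (triv)               1             1               1                    1                        1                       
  chi_2 (sign: r->1, s->-1)  1             1               1                    -1                       -1                      
  chi_3 (r->-1, s->1)        1             1               -1                   1                        -1                      
  chi_4 (r->-1, s->-1)       1             1               -1                   -1                       1                       
  chi_5 (2d, j=1)            2             -2              0                    0                        0                       

Spot check: chi_4 (r->-1, s->-1) on {r^2} = 1.

Working: D_4 has order 2*4 = 8 with 5 conjugacy classes, hence 5 irreducibles. Sum of squared dims 1 + 1 + 1 + 1 + 4 = 8 = |G|. Linear characters come from the abelianisation; the 2-dimensional irreps have character r^k -> 2*cos(2*pi*j*k/4), reflections -> 0.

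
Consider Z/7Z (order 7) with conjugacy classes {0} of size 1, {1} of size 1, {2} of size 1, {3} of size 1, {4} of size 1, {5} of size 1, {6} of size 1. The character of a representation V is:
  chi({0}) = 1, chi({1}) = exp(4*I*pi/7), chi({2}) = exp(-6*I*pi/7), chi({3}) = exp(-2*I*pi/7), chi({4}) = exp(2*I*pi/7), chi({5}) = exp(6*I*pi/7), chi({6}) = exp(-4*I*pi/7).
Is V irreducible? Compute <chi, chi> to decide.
Irreducible: <chi, chi> = 1.

<chi, chi> = (1/|G|) sum_C |C| * |chi(C)|^2 = (1/7)[1*|1|^2 + 1*|exp(4*I*pi/7)|^2 + 1*|exp(-6*I*pi/7)|^2 + 1*|exp(-2*I*pi/7)|^2 + 1*|exp(2*I*pi/7)|^2 + 1*|exp(6*I*pi/7)|^2 + 1*|exp(-4*I*pi/7)|^2]
  = (1/7)[(1) + (1) + (1) + (1) + (1) + (1) + (1)] = 7/7 = 1.
(Exp terms are combined using exp(i*s)*conj(exp(i*t)) = exp(i*(s-t)), and sums of them are collapsed using the identity that for every m > 1 the m distinct m-th roots of unity sum to 0, e.g. 1 + exp(2*I*pi/3) + exp(-2*I*pi/3) = 0.)
A character is irreducible iff <chi, chi> = 1, so this representation is irreducible.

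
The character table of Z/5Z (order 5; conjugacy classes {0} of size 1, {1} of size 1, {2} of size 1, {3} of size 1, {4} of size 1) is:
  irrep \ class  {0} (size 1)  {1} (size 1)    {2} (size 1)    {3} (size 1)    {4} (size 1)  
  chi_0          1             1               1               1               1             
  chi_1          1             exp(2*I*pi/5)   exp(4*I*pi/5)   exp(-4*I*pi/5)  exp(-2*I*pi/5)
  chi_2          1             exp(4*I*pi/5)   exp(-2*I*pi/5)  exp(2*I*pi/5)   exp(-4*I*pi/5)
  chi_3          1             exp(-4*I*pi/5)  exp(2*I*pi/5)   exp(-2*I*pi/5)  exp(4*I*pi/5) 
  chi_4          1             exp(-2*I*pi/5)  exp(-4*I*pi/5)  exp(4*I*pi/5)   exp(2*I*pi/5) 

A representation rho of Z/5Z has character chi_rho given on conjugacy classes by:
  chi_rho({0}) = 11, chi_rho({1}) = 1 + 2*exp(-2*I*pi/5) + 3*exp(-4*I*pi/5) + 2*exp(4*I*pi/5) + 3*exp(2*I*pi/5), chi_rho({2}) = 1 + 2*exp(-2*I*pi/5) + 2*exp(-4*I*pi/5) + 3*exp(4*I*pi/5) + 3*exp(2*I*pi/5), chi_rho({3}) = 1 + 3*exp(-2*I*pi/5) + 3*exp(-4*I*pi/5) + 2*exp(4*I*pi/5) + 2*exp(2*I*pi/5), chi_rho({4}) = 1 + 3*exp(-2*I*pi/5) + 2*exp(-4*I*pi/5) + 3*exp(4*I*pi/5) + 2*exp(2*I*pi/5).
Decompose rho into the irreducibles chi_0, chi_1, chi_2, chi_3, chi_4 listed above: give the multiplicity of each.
Multiplicities: chi_0: 1, chi_1: 3, chi_2: 2, chi_3: 3, chi_4: 2.

Justification: Use <chi_rho, chi> = (1/|G|) sum_C |C| * chi_rho(C) * conj(chi(C)) with |G| = 5 for each irreducible chi in the table:
  <chi_rho, chi_0> = (1/5)[1*(11)*conj(1) + 1*(1 + 2*exp(-2*I*pi/5) + 3*exp(-4*I*pi/5) + 2*exp(4*I*pi/5) + 3*exp(2*I*pi/5))*conj(1) + 1*(1 + 2*exp(-2*I*pi/5) + 2*exp(-4*I*pi/5) + 3*exp(4*I*pi/5) + 3*exp(2*I*pi/5))*conj(1) + 1*(1 + 3*exp(-2*I*pi/5) + 3*exp(-4*I*pi/5) + 2*exp(4*I*pi/5) + 2*exp(2*I*pi/5))*conj(1) + 1*(1 + 3*exp(-2*I*pi/5) + 2*exp(-4*I*pi/5) + 3*exp(4*I*pi/5) + 2*exp(2*I*pi/5))*conj(1)]
      = (1/5)[(11) + (1 + 2*exp(-2*I*pi/5) + 3*exp(-4*I*pi/5) + 2*exp(4*I*pi/5) + 3*exp(2*I*pi/5)) + (1 + 2*exp(-2*I*pi/5) + 2*exp(-4*I*pi/5) + 3*exp(4*I*pi/5) + 3*exp(2*I*pi/5)) + (1 + 3*exp(-2*I*pi/5) + 3*exp(-4*I*pi/5) + 2*exp(4*I*pi/5) + 2*exp(2*I*pi/5)) + (1 + 3*exp(-2*I*pi/5) + 2*exp(-4*I*pi/5) + 3*exp(4*I*pi/5) + 2*exp(2*I*pi/5))] = 5/5 = 1
  <chi_rho, chi_1> = (1/5)[1*(11)*conj(1) + 1*(1 + 2*exp(-2*I*pi/5) + 3*exp(-4*I*pi/5) + 2*exp(4*I*pi/5) + 3*exp(2*I*pi/5))*conj(exp(2*I*pi/5)) + 1*(1 + 2*exp(-2*I*pi/5) + 2*exp(-4*I*pi/5) + 3*exp(4*I*pi/5) + 3*exp(2*I*pi/5))*conj(exp(4*I*pi/5)) + 1*(1 + 3*exp(-2*I*pi/5) + 3*exp(-4*I*pi/5) + 2*exp(4*I*pi/5) + 2*exp(2*I*pi/5))*conj(exp(-4*I*pi/5)) + 1*(1 + 3*exp(-2*I*pi/5) + 2*exp(-4*I*pi/5) + 3*exp(4*I*pi/5) + 2*exp(2*I*pi/5))*conj(exp(-2*I*pi/5))]
      = (1/5)[(11) + (3 + 2*exp(-4*I*pi/5) + exp(-2*I*pi/5) + 3*exp(4*I*pi/5) + 2*exp(2*I*pi/5)) + (3 + 3*exp(-2*I*pi/5) + exp(-4*I*pi/5) + 2*exp(4*I*pi/5) + 2*exp(2*I*pi/5)) + (3 + 2*exp(-2*I*pi/5) + 2*exp(-4*I*pi/5) + exp(4*I*pi/5) + 3*exp(2*I*pi/5)) + (3 + 2*exp(-2*I*pi/5) + 3*exp(-4*I*pi/5) + exp(2*I*pi/5) + 2*exp(4*I*pi/5))] = 15/5 = 3
  <chi_rho, chi_2> = (1/5)[1*(11)*conj(1) + 1*(1 + 2*exp(-2*I*pi/5) + 3*exp(-4*I*pi/5) + 2*exp(4*I*pi/5) + 3*exp(2*I*pi/5))*conj(exp(4*I*pi/5)) + 1*(1 + 2*exp(-2*I*pi/5) + 2*exp(-4*I*pi/5) + 3*exp(4*I*pi/5) + 3*exp(2*I*pi/5))*conj(exp(-2*I*pi/5)) + 1*(1 + 3*exp(-2*I*pi/5) + 3*exp(-4*I*pi/5) + 2*exp(4*I*pi/5) + 2*exp(2*I*pi/5))*conj(exp(2*I*pi/5)) + 1*(1 + 3*exp(-2*I*pi/5) + 2*exp(-4*I*pi/5) + 3*exp(4*I*pi/5) + 2*exp(2*I*pi/5))*conj(exp(-4*I*pi/5))]
      = (1/5)[(11) + (2 + 3*exp(-2*I*pi/5) + exp(-4*I*pi/5) + 2*exp(4*I*pi/5) + 3*exp(2*I*pi/5)) + (2 + 2*exp(-2*I*pi/5) + 3*exp(-4*I*pi/5) + exp(2*I*pi/5) + 3*exp(4*I*pi/5)) + (2 + 3*exp(-4*I*pi/5) + exp(-2*I*pi/5) + 3*exp(4*I*pi/5) + 2*exp(2*I*pi/5)) + (2 + 3*exp(-2*I*pi/5) + 2*exp(-4*I*pi/5) + exp(4*I*pi/5) + 3*exp(2*I*pi/5))] = 10/5 = 2
  <chi_rho, chi_3> = (1/5)[1*(11)*conj(1) + 1*(1 + 2*exp(-2*I*pi/5) + 3*exp(-4*I*pi/5) + 2*exp(4*I*pi/5) + 3*exp(2*I*pi/5))*conj(exp(-4*I*pi/5)) + 1*(1 + 2*exp(-2*I*pi/5) + 2*exp(-4*I*pi/5) + 3*exp(4*I*pi/5) + 3*exp(2*I*pi/5))*conj(exp(2*I*pi/5)) + 1*(1 + 3*exp(-2*I*pi/5) + 3*exp(-4*I*pi/5) + 2*exp(4*I*pi/5) + 2*exp(2*I*pi/5))*conj(exp(-2*I*pi/5)) + 1*(1 + 3*exp(-2*I*pi/5) + 2*exp(-4*I*pi/5) + 3*exp(4*I*pi/5) + 2*exp(2*I*pi/5))*conj(exp(4*I*pi/5))]
      = (1/5)[(11) + (3 + 2*exp(-2*I*pi/5) + 3*exp(-4*I*pi/5) + exp(4*I*pi/5) + 2*exp(2*I*pi/5)) + (3 + 2*exp(-4*I*pi/5) + exp(-2*I*pi/5) + 2*exp(4*I*pi/5) + 3*exp(2*I*pi/5)) + (3 + 3*exp(-2*I*pi/5) + 2*exp(-4*I*pi/5) + exp(2*I*pi/5) + 2*exp(4*I*pi/5)) + (3 + 2*exp(-2*I*pi/5) + exp(-4*I*pi/5) + 3*exp(4*I*pi/5) + 2*exp(2*I*pi/5))] = 15/5 = 3
  <chi_rho, chi_4> = (1/5)[1*(11)*conj(1) + 1*(1 + 2*exp(-2*I*pi/5) + 3*exp(-4*I*pi/5) + 2*exp(4*I*pi/5) + 3*exp(2*I*pi/5))*conj(exp(-2*I*pi/5)) + 1*(1 + 2*exp(-2*I*pi/5) + 2*exp(-4*I*pi/5) + 3*exp(4*I*pi/5) + 3*exp(2*I*pi/5))*conj(exp(-4*I*pi/5)) + 1*(1 + 3*exp(-2*I*pi/5) + 3*exp(-4*I*pi/5) + 2*exp(4*I*pi/5) + 2*exp(2*I*pi/5))*conj(exp(4*I*pi/5)) + 1*(1 + 3*exp(-2*I*pi/5) + 2*exp(-4*I*pi/5) + 3*exp(4*I*pi/5) + 2*exp(2*I*pi/5))*conj(exp(2*I*pi/5))]
      = (1/5)[(11) + (2 + 3*exp(-2*I*pi/5) + 2*exp(-4*I*pi/5) + exp(2*I*pi/5) + 3*exp(4*I*pi/5)) + (2 + 3*exp(-2*I*pi/5) + 3*exp(-4*I*pi/5) + exp(4*I*pi/5) + 2*exp(2*I*pi/5)) + (2 + 2*exp(-2*I*pi/5) + exp(-4*I*pi/5) + 3*exp(4*I*pi/5) + 3*exp(2*I*pi/5)) + (2 + 3*exp(-4*I*pi/5) + exp(-2*I*pi/5) + 2*exp(4*I*pi/5) + 3*exp(2*I*pi/5))] = 10/5 = 2
(Exp terms are combined using exp(i*s)*conj(exp(i*t)) = exp(i*(s-t)), and sums of them are collapsed using the identity that for every m > 1 the m distinct m-th roots of unity sum to 0, e.g. 1 + exp(2*I*pi/3) + exp(-2*I*pi/3) = 0.)
Dimension check: dim(rho) = sum (mult * dim) = 1*1 + 3*1 + 2*1 + 3*1 + 2*1 = 11 = chi_rho(e) = 11.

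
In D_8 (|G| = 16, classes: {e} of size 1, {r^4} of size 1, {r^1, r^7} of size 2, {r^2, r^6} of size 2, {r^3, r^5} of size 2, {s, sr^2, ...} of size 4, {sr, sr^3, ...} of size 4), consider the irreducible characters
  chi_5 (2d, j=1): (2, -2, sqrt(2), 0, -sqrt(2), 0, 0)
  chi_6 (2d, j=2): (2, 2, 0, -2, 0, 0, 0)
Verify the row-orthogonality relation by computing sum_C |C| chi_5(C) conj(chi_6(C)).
Sum = 0; so <chi_5, chi_6> = 0 (distinct irreducibles are orthogonal).

Why: Compute term by term over conjugacy classes (|C| * chi_5(C) * conj(chi_6(C))):
  1*(2)*conj(2) + 1*(-2)*conj(2) + 2*(sqrt(2))*conj(0) + 2*(0)*conj(-2) + 2*(-sqrt(2))*conj(0) + 4*(0)*conj(0) + 4*(0)*conj(0)
  = (4) + (-4) + (0) + (0) + (0) + (0) + (0)
  = 0.
Dividing by |G| = 16 gives 0/16 = 0, matching the row-orthogonality relation <chi_5, chi_6> = [chi_5 = chi_6].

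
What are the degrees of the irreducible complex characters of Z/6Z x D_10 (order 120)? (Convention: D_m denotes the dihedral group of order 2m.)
Dimensions: 1, 1, 1, 1, 1, 1, 1, 1, 1, 1, 1, 1, 1, 1, 1, 1, 1, 1, 1, 1, 1, 1, 1, 1, 2, 2, 2, 2, 2, 2, 2, 2, 2, 2, 2, 2, 2, 2, 2, 2, 2, 2, 2, 2, 2, 2, 2, 2

There are 48 irreducibles (= number of conjugacy classes). Their dimensions d_i satisfy sum d_i^2 = |G| = 120: 1 + 1 + 1 + 1 + 1 + 1 + 1 + 1 + 1 + 1 + 1 + 1 + 1 + 1 + 1 + 1 + 1 + 1 + 1 + 1 + 1 + 1 + 1 + 1 + 4 + 4 + 4 + 4 + 4 + 4 + 4 + 4 + 4 + 4 + 4 + 4 + 4 + 4 + 4 + 4 + 4 + 4 + 4 + 4 + 4 + 4 + 4 + 4 = 120. (For the product with Z/6Z: each of the 6 1-dim characters of Z/6Z tensors with each irrep of D_10, giving 6 copies of each D_10-dimension.)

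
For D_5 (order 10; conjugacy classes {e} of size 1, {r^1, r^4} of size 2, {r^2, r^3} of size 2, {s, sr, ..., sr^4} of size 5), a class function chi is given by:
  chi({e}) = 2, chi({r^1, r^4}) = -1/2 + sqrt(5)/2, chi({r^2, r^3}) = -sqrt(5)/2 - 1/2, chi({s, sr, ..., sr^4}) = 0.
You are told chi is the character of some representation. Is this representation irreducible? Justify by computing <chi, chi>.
Irreducible: <chi, chi> = 1.

<chi, chi> = (1/|G|) sum_C |C| * |chi(C)|^2 = (1/10)[1*|2|^2 + 2*|-1/2 + sqrt(5)/2|^2 + 2*|-sqrt(5)/2 - 1/2|^2 + 5*|0|^2]
  = (1/10)[(4) + (3 - sqrt(5)) + (sqrt(5) + 3) + (0)] = 10/10 = 1.
A character is irreducible iff <chi, chi> = 1, so this representation is irreducible.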